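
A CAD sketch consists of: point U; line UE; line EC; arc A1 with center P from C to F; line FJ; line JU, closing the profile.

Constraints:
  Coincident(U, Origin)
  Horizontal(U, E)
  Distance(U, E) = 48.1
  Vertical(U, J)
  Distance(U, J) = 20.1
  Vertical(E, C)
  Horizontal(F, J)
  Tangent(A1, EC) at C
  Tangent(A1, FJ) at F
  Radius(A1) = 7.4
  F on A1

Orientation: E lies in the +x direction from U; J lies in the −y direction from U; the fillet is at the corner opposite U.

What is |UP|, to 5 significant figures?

42.635

U is at the origin; UE is horizontal with |UE| = 48.1 and E on the +x side, so E = (48.100, 0.0000). UJ is vertical with |UJ| = 20.1 and J on the −y side, so J = (0.0000, -20.100). The virtual corner opposite U is at (48.100, -20.100). The tangent condition forces PC to be normal to EC and the tangent condition forces PF to be normal to FJ, with radius 7.4, so the center P sits 7.4 in from both sides at P = (40.700, -12.700). Then |UP| = |P − U| = 42.635.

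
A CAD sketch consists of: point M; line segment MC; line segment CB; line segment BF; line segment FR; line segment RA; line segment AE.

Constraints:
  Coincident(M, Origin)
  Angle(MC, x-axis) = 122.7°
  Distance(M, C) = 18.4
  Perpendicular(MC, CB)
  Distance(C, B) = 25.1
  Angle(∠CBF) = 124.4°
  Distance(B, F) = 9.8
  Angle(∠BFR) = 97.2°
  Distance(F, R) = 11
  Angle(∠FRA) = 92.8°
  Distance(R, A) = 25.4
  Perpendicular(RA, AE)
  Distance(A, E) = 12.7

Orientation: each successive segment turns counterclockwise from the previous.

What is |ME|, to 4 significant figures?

33.03

∠FRA = 92.8° gives RA at 78.30° from the x-axis; with |RA| = 25.4, A = (-15.33, 15.30). RA is perpendicular to AE, so AE runs at 168.3°; with |AE| = 12.7, E = (-27.77, 17.87). Then |ME| = |E − M| = 33.03.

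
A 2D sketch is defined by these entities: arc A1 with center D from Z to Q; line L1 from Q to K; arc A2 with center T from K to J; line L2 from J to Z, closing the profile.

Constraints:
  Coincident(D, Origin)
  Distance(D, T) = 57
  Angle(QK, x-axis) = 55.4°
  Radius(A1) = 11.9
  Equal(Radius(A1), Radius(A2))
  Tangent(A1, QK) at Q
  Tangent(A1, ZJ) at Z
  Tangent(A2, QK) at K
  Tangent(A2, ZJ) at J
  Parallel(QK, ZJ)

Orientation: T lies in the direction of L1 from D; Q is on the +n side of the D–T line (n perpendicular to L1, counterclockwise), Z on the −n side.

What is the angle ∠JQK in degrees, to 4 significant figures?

22.66°

Tangency of A1 to both parallel lines with radius 11.9 puts Q and Z at D ± 11.9·n: Q = (-9.795, 6.757), Z = (9.795, -6.757). Equal radii place K and J the same way about T: K = T + 11.9·n = (22.57, 53.68), J = T − 11.9·n = (42.16, 40.16). Then cos ∠JQK = QJ·QK / (|QJ||QK|), giving 22.66°.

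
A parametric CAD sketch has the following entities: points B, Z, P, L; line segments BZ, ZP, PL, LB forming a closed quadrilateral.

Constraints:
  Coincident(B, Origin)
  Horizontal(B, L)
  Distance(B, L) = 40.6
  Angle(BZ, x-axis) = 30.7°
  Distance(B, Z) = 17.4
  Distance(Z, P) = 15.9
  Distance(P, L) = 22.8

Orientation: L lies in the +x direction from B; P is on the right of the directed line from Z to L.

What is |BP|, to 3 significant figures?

19.9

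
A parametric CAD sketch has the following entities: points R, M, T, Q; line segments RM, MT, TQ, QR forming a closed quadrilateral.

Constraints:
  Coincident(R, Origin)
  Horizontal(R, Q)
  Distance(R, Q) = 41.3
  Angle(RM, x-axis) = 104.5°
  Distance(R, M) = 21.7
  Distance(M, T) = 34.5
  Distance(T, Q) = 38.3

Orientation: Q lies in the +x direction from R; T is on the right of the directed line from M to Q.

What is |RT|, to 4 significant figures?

12.88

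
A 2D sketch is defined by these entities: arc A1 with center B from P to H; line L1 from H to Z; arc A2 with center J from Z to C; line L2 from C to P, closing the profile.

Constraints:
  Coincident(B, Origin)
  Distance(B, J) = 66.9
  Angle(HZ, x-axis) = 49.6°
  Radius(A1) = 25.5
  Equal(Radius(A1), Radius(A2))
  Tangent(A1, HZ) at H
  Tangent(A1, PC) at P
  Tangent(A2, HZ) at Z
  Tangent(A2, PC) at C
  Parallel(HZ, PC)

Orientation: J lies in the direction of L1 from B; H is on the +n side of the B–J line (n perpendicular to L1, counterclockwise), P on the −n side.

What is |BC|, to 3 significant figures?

71.6

The slot axis is L1's direction at 49.6°, so u = (cos 49.6°, sin 49.6°) = (0.648, 0.762) and n = (−sin 49.6°, cos 49.6°) = (-0.762, 0.648). B is at the origin and J lies 66.9 along u from B, so J = 66.9·u = (43.4, 50.9). Tangency of A1 to both parallel lines with radius 25.5 puts H and P at B ± 25.5·n: H = (-19.4, 16.5), P = (19.4, -16.5). Equal radii place Z and C the same way about J: Z = J + 25.5·n = (23.9, 67.5), C = J − 25.5·n = (62.8, 34.4). Then |BC| = |C − B| = 71.6.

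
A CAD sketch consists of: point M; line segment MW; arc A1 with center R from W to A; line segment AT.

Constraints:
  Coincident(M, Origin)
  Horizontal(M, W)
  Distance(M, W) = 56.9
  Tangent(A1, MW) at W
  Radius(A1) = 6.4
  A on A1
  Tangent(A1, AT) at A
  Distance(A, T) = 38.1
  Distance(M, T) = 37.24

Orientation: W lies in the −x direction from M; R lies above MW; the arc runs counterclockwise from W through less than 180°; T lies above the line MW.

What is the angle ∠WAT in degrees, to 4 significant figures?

158.4°

M is at the origin; M and W share the same y with |MW| = 56.9 and W on the −x side, so W = (-56.90, 0.000). The tangent condition forces RW to be normal to MW, so R = W + (0, 6.4) = (-56.90, 6.400). Since RA ⟂ AT (tangency), |RT| = √(6.4² + 38.1²) = 38.63 regardless of where A sits on A1. So T lies on both circle(M, 37.24) and circle(R, 38.63); the above-MW intersection is T = (-24.75, 27.82). A is the foot of the tangent from T: A = (-52.52, 1.736).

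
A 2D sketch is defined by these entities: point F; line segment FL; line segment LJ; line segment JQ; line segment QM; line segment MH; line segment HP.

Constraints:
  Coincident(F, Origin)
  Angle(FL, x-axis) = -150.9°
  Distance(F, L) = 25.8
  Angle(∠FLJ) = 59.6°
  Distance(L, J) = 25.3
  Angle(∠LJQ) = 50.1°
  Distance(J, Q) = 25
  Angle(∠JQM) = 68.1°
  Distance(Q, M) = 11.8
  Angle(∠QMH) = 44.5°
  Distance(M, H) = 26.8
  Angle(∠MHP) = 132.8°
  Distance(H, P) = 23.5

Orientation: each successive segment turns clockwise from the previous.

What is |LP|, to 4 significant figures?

54.71

F is at the origin; FL runs at -150.9° with length 25.8, so L = (-22.54, -12.55). ∠FLJ = 59.6° gives LJ at 88.70° from the x-axis; with |LJ| = 25.3, J = (-21.97, 12.75). ∠LJQ = 50.1° gives JQ at -41.20° from the x-axis; with |JQ| = 25.0, Q = (-3.159, -3.721). ∠JQM = 68.1° gives QM at -153.1° from the x-axis; with |QM| = 11.8, M = (-13.68, -9.060). ∠QMH = 44.5° gives MH at 71.40° from the x-axis; with |MH| = 26.8, H = (-5.134, 16.34). ∠MHP = 132.8° gives HP at 24.20° from the x-axis; with |HP| = 23.5, P = (16.30, 25.97). Then |LP| = |P − L| = 54.71.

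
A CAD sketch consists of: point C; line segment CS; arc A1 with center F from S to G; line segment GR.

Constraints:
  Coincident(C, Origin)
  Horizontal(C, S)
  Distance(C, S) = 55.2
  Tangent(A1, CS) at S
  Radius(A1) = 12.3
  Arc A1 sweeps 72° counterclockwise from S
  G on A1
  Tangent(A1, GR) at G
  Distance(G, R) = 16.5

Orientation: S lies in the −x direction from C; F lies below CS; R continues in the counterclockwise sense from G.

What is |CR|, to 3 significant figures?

76.0

C is at the origin; CS is horizontal with |CS| = 55.2 and S on the −x side, so S = (-55.2, 0.00). A1 meets CS tangentially, so FS is at right angles to CS, so F = S + (0, -12.3) = (-55.2, -12.3). On A1, S sits at bearing 90° from F; a 72° counterclockwise sweep puts G at bearing 162°, so G = F + 12.3·(cos 162°, sin 162°) = (-66.9, -8.50). A1 meets GR tangentially, so FG is at right angles to GR, so GR runs along (−sin 162°, cos 162°); with |GR| = 16.5, R = (-72.0, -24.2). Then |CR| = |R − C| = 76.0.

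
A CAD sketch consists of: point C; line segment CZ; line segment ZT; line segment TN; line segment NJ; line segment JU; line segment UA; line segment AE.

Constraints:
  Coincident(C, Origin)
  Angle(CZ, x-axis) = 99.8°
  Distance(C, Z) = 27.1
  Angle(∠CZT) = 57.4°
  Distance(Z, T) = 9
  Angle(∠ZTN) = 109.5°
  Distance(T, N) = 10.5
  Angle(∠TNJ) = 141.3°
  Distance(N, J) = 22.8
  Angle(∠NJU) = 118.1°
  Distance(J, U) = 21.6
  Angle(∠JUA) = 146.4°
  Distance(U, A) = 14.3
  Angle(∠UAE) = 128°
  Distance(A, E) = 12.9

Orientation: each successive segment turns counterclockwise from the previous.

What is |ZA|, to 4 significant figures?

41.10

C is at the origin; CZ runs at 99.8° with length 27.1, so Z = (-4.613, 26.70). ∠CZT = 57.4° gives ZT at -137.6° from the x-axis; with |ZT| = 9.0, T = (-11.26, 20.64). ∠ZTN = 109.5° gives TN at -67.10° from the x-axis; with |TN| = 10.5, N = (-7.173, 10.96). ∠TNJ = 141.3° gives NJ at -28.40° from the x-axis; with |NJ| = 22.8, J = (12.88, 0.1192). ∠NJU = 118.1° gives JU at 33.50° from the x-axis; with |JU| = 21.6, U = (30.89, 12.04). ∠JUA = 146.4° gives UA at 67.10° from the x-axis; with |UA| = 14.3, A = (36.46, 25.21). Then |ZA| = |A − Z| = 41.10.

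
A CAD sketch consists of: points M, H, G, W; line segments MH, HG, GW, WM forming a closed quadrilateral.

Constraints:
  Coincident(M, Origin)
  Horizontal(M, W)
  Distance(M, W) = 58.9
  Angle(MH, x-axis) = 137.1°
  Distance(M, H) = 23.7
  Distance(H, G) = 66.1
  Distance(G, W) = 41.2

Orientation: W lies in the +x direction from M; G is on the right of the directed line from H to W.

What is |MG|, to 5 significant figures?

42.405

M is at the origin; M and W share the same y with |MW| = 58.9 and W in +x, so W = (58.9, 0). MH runs at 137.1° with |MH| = 23.7, so H = (-17.361, 16.133). G is determined by |HG| = 66.1 and |GW| = 41.2 together: it lies at the intersection of circle(H, 66.1) and circle(W, 41.2). With |HW| = 77.949, the foot of the radical line on HW is 56.112 from H and the perpendicular offset is √(66.1² − 56.112²) = 34.937. Taking the right-of-HW solution: G = (30.305, -29.661).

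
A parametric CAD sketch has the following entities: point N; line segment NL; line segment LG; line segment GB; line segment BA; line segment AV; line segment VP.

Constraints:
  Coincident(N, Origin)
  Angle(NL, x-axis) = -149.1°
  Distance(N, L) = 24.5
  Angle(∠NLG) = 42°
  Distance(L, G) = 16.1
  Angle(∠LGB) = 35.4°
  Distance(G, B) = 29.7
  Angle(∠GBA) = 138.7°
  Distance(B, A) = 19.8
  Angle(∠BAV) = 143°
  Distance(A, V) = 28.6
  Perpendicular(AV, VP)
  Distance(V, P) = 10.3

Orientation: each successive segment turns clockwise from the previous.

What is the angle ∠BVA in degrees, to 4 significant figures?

15.02°

∠GBA = 138.7° gives BA at -113.0° from the x-axis; with |BA| = 19.8, A = (-14.70, -43.62). ∠BAV = 143.0° gives AV at -150.0° from the x-axis; with |AV| = 28.6, V = (-39.47, -57.92). Then cos ∠BVA = VB·VA / (|VB||VA|), giving 15.02°.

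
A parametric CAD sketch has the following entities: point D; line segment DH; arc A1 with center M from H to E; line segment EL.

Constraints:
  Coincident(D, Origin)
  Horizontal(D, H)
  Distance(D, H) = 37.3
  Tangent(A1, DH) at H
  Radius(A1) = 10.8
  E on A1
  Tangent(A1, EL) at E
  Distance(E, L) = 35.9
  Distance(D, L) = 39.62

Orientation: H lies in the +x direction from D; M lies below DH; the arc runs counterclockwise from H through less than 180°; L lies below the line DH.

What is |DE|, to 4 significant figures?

28.29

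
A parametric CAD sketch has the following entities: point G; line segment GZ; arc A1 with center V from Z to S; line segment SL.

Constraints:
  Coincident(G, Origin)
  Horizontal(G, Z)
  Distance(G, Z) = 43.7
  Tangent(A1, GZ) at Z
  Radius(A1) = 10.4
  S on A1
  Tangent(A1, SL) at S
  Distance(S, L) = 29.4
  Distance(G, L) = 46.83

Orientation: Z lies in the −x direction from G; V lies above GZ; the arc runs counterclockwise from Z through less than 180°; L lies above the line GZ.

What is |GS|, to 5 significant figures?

34.538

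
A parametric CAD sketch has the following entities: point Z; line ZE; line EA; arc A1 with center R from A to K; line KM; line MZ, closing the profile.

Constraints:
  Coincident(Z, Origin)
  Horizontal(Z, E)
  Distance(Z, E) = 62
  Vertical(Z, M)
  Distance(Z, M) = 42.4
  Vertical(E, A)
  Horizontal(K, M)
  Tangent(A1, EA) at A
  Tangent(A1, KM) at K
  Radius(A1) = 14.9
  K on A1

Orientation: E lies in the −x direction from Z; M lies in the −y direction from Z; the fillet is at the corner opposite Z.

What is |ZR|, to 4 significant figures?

54.54

Z is at the origin; ZE is horizontal with |ZE| = 62.0 and E on the −x side, so E = (-62.00, 0.000). ZM is vertical with |ZM| = 42.4 and M on the −y side, so M = (0.000, -42.40). The virtual corner opposite Z is at (-62.00, -42.40). Tangency of A1 to EA means the radius RA is perpendicular to EA and since A1 is tangent to KM there, RK ⟂ KM, with radius 14.9, so the center R sits 14.9 in from both sides at R = (-47.10, -27.50). Then |ZR| = |R − Z| = 54.54.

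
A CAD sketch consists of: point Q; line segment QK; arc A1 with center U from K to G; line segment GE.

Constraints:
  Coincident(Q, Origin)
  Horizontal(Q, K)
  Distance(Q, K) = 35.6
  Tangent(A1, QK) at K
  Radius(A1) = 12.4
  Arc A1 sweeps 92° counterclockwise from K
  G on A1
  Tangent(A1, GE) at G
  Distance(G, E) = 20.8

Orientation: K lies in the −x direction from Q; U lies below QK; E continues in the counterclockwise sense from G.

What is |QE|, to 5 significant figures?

58.004

Q is at the origin; QK is horizontal with |QK| = 35.6 and K on the −x side, so K = (-35.600, 0.0000). Since A1 is tangent to QK there, UK ⟂ QK, so U = K + (0, -12.4) = (-35.600, -12.400). On A1, K sits at bearing 90° from U; a 92° counterclockwise sweep puts G at bearing 182°, so G = U + 12.4·(cos 182°, sin 182°) = (-47.992, -12.833). Since A1 is tangent to GE there, UG ⟂ GE, so GE runs along (−sin 182°, cos 182°); with |GE| = 20.8, E = (-47.267, -33.620). Then |QE| = |E − Q| = 58.004.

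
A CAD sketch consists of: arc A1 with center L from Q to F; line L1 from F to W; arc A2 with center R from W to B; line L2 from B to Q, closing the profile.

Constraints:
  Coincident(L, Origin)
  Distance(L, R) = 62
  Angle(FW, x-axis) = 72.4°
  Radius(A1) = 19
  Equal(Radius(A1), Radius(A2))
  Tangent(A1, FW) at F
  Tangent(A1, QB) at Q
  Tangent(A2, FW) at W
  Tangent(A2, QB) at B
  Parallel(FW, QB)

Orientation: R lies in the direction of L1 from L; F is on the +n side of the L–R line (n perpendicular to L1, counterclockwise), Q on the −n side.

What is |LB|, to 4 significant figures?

64.85

The slot axis is L1's direction at 72.4°, so u = (cos 72.4°, sin 72.4°) = (0.3024, 0.9532) and n = (−sin 72.4°, cos 72.4°) = (-0.9532, 0.3024). L is at the origin and R lies 62.0 along u from L, so R = 62.0·u = (18.75, 59.10). Tangency of A1 to both parallel lines with radius 19.0 puts F and Q at L ± 19.0·n: F = (-18.11, 5.745), Q = (18.11, -5.745). Equal radii place W and B the same way about R: W = R + 19.0·n = (0.6363, 64.84), B = R − 19.0·n = (36.86, 53.35). Then |LB| = |B − L| = 64.85.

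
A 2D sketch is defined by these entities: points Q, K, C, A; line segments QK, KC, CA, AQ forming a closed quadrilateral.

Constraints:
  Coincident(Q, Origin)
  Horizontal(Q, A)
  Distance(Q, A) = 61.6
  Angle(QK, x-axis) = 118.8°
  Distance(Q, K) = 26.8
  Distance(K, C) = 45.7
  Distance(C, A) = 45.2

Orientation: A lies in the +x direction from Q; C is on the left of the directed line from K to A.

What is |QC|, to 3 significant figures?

46.3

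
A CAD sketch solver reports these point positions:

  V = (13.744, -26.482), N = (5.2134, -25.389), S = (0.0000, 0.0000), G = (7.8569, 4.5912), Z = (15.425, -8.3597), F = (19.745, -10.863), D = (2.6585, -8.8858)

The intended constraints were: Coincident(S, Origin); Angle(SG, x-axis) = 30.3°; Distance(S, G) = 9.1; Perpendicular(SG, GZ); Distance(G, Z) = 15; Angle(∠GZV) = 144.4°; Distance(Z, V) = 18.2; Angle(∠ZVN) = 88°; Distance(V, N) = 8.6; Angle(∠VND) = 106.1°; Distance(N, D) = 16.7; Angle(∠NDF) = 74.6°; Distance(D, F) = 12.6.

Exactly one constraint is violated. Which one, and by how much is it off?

Distance(D, F) = 12.6 — off by 4.60.

S = (0.00, 0.00) ✓; SG at 30.30° ✓; |SG| = 9.100 ✓; ∠(SG, GZ) = 90.00° ✓; |GZ| = 15.00 ✓; ∠GZV = 144.4° ✓; |ZV| = 18.20 ✓; ∠ZVN = 88.00° ✓; |VN| = 8.600 ✓; ∠VND = 106.1° ✓; |ND| = 16.70 ✓; ∠NDF = 74.60° ✓; |DF| = 17.20 ✗.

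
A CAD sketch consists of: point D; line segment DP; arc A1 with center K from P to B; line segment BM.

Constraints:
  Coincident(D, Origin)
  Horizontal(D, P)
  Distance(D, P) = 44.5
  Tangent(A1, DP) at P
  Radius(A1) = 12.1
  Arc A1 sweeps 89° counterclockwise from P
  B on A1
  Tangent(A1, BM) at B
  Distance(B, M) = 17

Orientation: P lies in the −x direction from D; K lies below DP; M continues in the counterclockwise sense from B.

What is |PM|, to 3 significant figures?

31.4

D is at the origin; DP is horizontal with |DP| = 44.5 and P on the −x side, so P = (-44.5, 0.00). The tangent condition forces KP to be normal to DP, so K = P + (0, -12.1) = (-44.5, -12.1). On A1, P sits at bearing 90° from K; an 89° counterclockwise sweep puts B at bearing 179°, so B = K + 12.1·(cos 179°, sin 179°) = (-56.6, -11.9). Since A1 is tangent to BM there, KB ⟂ BM, so BM runs along (−sin 179°, cos 179°); with |BM| = 17.0, M = (-56.9, -28.9). Then |PM| = |M − P| = 31.4.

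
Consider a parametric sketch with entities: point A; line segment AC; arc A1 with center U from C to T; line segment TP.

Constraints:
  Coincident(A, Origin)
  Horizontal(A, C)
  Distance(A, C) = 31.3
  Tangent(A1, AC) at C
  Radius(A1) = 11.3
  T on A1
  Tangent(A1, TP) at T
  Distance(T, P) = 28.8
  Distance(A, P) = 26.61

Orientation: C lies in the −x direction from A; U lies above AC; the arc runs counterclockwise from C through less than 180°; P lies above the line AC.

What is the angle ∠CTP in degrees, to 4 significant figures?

154.8°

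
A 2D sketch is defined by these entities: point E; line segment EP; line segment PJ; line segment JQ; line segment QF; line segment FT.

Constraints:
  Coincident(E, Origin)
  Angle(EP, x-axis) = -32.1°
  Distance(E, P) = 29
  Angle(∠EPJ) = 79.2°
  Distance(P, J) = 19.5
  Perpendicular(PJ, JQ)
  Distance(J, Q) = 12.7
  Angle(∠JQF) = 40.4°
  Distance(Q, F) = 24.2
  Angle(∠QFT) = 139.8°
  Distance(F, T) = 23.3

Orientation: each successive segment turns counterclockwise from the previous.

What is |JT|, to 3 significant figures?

33.0

∠JQF = 40.4° gives QF at -61.7° from the x-axis; with |QF| = 24.2, F = (31.3, -13.9). ∠QFT = 139.8° gives FT at -21.5° from the x-axis; with |FT| = 23.3, T = (53.0, -22.5). Then |JT| = |T − J| = 33.0.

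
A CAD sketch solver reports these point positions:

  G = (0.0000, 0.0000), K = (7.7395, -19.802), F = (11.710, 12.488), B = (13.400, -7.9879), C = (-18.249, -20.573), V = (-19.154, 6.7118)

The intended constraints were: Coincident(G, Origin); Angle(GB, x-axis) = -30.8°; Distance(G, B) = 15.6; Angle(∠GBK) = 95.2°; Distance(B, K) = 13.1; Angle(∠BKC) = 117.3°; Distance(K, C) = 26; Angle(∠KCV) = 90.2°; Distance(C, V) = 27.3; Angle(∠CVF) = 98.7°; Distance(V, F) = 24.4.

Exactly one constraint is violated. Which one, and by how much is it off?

Distance(V, F) = 24.4 — off by 7.00.

G = (0.00, 0.00) ✓; GB at -30.80° ✓; |GB| = 15.60 ✓; ∠GBK = 95.20° ✓; |BK| = 13.10 ✓; ∠BKC = 117.3° ✓; |KC| = 26.00 ✓; ∠KCV = 90.20° ✓; |CV| = 27.30 ✓; ∠CVF = 98.70° ✓; |VF| = 31.40 ✗.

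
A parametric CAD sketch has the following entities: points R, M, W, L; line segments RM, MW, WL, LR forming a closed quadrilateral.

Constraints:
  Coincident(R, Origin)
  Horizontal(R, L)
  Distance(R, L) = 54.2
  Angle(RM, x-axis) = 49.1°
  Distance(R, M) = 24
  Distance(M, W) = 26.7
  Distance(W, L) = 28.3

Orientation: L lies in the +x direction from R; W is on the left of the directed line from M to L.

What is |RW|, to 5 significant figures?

48.539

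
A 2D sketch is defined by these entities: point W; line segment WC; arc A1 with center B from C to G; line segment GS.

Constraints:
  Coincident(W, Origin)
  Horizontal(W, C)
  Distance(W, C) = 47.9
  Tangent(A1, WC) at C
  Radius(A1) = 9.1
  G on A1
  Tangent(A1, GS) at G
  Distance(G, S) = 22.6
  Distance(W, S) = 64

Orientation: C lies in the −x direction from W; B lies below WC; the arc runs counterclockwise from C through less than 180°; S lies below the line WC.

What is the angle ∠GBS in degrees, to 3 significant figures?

68.1°

Checks: |BG| = 9.100 ✓; ∠(BG, GS) = 90.00° ✓; |GS| = 22.60 ✓; |WS| = 64.00 ✓.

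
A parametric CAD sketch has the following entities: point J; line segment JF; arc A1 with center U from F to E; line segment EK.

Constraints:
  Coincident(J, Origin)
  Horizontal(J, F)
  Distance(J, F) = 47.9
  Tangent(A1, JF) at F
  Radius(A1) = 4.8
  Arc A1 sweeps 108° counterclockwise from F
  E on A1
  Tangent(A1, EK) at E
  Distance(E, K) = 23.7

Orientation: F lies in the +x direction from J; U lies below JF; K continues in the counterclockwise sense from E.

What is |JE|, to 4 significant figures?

43.79

J is at the origin; JF is horizontal with |JF| = 47.9 and F on the +x side, so F = (47.90, 0.000). A1 meets JF tangentially, so UF is at right angles to JF, so U = F + (0, -4.8) = (47.90, -4.800). On A1, F sits at bearing 90° from U; a 108° counterclockwise sweep puts E at bearing 198°, so E = U + 4.8·(cos 198°, sin 198°) = (43.33, -6.283). Then |JE| = |E − J| = 43.79.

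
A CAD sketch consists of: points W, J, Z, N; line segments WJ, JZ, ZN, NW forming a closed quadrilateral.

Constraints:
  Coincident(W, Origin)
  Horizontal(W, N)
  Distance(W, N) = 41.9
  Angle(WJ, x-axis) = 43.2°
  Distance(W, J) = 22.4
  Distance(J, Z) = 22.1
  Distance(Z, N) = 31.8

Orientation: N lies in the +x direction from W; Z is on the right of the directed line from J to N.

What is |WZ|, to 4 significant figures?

12.26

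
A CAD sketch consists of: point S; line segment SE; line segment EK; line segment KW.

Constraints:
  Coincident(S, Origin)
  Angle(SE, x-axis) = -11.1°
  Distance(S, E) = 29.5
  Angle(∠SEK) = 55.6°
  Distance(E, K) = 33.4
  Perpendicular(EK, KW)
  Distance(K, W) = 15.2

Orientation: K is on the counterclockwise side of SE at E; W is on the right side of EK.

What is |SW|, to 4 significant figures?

42.94

S is at the origin; SE runs at -11.1° with length 29.5, so E = 29.5·(cos -11.1°, sin -11.1°) = (28.95, -5.679). ∠SEK = 55.6°, so EK runs at -11.1° + (180° − 55.6°) = 113.3° from the x-axis; with |EK| = 33.4, K = E + 33.4·(cos 113.3°, sin 113.3°) = (15.74, 25.00). The perpendicularity gives KW at right angles to EK; with |KW| = 15.2 on the right of EK, W = K + 15.2·(0.9184, 0.3955) = (29.70, 31.01). Then |SW| = |W − S| = 42.94.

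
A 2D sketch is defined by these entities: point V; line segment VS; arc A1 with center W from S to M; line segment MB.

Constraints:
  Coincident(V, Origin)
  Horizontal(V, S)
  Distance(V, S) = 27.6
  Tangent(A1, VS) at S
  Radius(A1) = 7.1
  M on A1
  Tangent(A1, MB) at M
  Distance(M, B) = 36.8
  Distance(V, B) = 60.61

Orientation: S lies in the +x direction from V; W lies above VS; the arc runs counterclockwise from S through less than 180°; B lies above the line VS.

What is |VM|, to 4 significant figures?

34.72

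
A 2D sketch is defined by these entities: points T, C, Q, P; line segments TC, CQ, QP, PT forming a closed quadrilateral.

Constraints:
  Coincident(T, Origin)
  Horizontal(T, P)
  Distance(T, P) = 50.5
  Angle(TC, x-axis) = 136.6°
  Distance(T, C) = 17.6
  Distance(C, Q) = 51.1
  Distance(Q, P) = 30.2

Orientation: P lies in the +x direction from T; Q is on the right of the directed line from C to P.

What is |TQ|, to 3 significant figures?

33.6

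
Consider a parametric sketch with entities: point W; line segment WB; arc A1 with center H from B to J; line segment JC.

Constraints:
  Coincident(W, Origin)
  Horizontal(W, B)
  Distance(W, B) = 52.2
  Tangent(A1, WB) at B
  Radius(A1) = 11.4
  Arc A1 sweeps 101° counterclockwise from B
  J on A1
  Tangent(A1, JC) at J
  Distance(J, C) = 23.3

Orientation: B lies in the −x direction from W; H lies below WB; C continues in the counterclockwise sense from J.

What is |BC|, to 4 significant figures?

37.07

W is at the origin; WB is horizontal with |WB| = 52.2 and B on the −x side, so B = (-52.20, 0.000). The tangent condition forces HB to be normal to WB, so H = B + (0, -11.4) = (-52.20, -11.40). On A1, B sits at bearing 90° from H; a 101° counterclockwise sweep puts J at bearing 191°, so J = H + 11.4·(cos 191°, sin 191°) = (-63.39, -13.58). Since A1 is tangent to JC there, HJ ⟂ JC, so JC runs along (−sin 191°, cos 191°); with |JC| = 23.3, C = (-58.94, -36.45). Then |BC| = |C − B| = 37.07.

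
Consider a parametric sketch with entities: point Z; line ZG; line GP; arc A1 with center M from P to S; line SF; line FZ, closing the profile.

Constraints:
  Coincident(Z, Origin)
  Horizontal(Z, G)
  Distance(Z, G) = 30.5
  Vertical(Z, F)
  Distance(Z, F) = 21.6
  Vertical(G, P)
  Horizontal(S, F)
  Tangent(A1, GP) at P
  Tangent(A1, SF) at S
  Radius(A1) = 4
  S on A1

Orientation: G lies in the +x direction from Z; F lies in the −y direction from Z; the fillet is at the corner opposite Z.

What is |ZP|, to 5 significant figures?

35.214

The virtual corner opposite Z is at (30.500, -21.600). The tangent condition forces MP to be normal to GP and tangency of A1 to SF means the radius MS is perpendicular to SF, with radius 4.0, so the center M sits 4.0 in from both sides at M = (26.500, -17.600). That places the tangent points at P = (30.500, -17.600) on GP and S = (26.500, -21.600) on SF. Then |ZP| = |P − Z| = 35.214.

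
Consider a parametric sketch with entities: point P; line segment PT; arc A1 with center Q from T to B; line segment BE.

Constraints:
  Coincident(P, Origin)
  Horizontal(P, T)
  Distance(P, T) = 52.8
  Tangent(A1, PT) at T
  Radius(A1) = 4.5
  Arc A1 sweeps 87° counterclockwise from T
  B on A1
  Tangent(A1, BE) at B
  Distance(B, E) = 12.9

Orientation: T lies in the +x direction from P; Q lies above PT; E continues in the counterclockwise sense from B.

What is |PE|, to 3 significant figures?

60.5

P is at the origin; P and T share the same y with |PT| = 52.8 and T on the +x side, so T = (52.8, 0.00). Since A1 is tangent to PT there, QT ⟂ PT, so Q = T + (0, 4.5) = (52.8, 4.50). On A1, T sits at bearing -90° from Q; an 87° counterclockwise sweep puts B at bearing -3°, so B = Q + 4.5·(cos -3°, sin -3°) = (57.3, 4.26). Since A1 is tangent to BE there, QB ⟂ BE, so BE runs along (−sin -3°, cos -3°); with |BE| = 12.9, E = (58.0, 17.1). Then |PE| = |E − P| = 60.5.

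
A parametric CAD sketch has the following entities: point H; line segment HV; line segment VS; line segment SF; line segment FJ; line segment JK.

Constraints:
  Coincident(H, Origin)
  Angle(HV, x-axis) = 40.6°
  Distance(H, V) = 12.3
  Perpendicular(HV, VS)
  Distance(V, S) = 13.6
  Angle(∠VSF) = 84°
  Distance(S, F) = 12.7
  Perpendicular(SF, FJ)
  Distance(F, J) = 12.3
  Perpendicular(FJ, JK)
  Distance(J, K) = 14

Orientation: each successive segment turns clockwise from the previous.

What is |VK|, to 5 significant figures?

2.9848

H is at the origin; HV runs at 40.6° with length 12.3, so V = (9.3390, 8.0045). The perpendicularity gives VS at right angles to HV, so VS runs at -49.400°; with |VS| = 13.6, S = (18.190, -2.3216). ∠VSF = 84.0° gives SF at -145.40° from the x-axis; with |SF| = 12.7, F = (7.7357, -9.5332). SF is perpendicular to FJ, so FJ runs at 124.60°; with |FJ| = 12.3, J = (0.75126, 0.59139). FJ ⟂ JK, so JK runs at 34.600°; with |JK| = 14.0, K = (12.275, 8.5412). Then |VK| = |K − V| = 2.9848.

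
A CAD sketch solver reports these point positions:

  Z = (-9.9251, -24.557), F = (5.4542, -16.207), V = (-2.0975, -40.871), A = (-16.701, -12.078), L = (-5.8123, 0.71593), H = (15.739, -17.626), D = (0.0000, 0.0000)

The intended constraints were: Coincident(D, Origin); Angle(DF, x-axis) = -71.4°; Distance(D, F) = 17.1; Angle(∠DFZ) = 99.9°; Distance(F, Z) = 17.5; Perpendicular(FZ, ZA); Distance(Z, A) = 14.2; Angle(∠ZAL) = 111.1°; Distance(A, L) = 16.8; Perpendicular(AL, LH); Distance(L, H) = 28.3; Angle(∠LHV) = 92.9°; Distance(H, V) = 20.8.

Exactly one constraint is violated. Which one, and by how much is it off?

Distance(H, V) = 20.8 — off by 8.50.

D = (0.00, 0.00) ✓; DF at -71.40° ✓; |DF| = 17.10 ✓; ∠DFZ = 99.90° ✓; |FZ| = 17.50 ✓; ∠(FZ, ZA) = 90.00° ✓; |ZA| = 14.20 ✓; ∠ZAL = 111.1° ✓; |AL| = 16.80 ✓; ∠(AL, LH) = 90.00° ✓; |LH| = 28.30 ✓; ∠LHV = 92.90° ✓; |HV| = 29.30 ✗.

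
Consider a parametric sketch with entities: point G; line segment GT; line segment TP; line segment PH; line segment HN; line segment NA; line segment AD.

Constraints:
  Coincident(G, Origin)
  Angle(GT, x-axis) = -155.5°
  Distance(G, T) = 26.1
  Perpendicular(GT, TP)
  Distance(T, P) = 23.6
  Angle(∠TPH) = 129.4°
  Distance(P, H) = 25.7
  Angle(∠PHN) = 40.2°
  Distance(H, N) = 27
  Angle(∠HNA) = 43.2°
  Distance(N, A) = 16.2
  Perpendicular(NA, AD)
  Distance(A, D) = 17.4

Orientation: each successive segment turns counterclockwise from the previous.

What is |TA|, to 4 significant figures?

27.68

G is at the origin; GT runs at -155.5° with length 26.1, so T = (-23.75, -10.82). GT is perpendicular to TP, so TP runs at -65.50°; with |TP| = 23.6, P = (-13.96, -32.30). ∠TPH = 129.4° gives PH at -14.90° from the x-axis; with |PH| = 25.7, H = (10.87, -38.91). ∠PHN = 40.2° gives HN at 124.9° from the x-axis; with |HN| = 27.0, N = (-4.575, -16.76). ∠HNA = 43.2° gives NA at -98.30° from the x-axis; with |NA| = 16.2, A = (-6.914, -32.79). Then |TA| = |A − T| = 27.68.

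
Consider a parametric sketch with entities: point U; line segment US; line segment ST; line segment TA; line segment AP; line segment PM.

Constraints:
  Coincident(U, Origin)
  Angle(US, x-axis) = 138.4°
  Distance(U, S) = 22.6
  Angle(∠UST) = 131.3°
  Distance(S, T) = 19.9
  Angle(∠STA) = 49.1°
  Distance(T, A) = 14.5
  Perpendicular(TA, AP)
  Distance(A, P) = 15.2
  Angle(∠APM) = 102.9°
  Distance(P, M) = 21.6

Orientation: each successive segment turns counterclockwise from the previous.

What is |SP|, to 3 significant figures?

1.48

∠STA = 49.1° gives TA at -42.0° from the x-axis; with |TA| = 14.5, A = (-25.9, 2.84). TA ⟂ AP, so AP runs at 48.0°; with |AP| = 15.2, P = (-15.7, 14.1). Then |SP| = |P − S| = 1.48.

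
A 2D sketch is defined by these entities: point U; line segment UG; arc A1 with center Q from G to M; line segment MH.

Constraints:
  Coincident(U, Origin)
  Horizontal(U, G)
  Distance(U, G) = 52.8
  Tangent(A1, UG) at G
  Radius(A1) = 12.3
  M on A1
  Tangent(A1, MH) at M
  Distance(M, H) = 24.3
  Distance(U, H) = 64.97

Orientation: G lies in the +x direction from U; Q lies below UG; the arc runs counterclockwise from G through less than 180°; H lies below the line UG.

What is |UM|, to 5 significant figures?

45.064

U is at the origin; UG is horizontal with |UG| = 52.8 and G on the +x side, so G = (52.800, 0.0000). Tangency of A1 to UG means the radius QG is perpendicular to UG, so Q = G + (0, -12.3) = (52.800, -12.300). Since QM ⟂ MH (tangency), |QH| = √(12.3² + 24.3²) = 27.236 regardless of where M sits on A1. So H lies on both circle(U, 64.97) and circle(Q, 27.236); the below-UG intersection is H = (51.577, -39.508). M is the foot of the tangent from H: M = (41.587, -17.357).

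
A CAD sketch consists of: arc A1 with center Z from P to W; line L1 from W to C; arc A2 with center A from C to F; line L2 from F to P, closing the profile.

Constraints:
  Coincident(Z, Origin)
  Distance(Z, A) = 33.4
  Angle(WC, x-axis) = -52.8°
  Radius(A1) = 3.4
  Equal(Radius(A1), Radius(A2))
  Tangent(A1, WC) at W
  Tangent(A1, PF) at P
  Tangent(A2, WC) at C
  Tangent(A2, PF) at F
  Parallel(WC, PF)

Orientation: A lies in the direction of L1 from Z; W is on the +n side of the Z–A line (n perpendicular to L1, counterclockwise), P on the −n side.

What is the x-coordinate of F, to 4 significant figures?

17.49

The slot axis is L1's direction at -52.8°, so u = (cos -52.8°, sin -52.8°) = (0.6046, -0.7965) and n = (−sin -52.8°, cos -52.8°) = (0.7965, 0.6046). Z is at the origin and A lies 33.4 along u from Z, so A = 33.4·u = (20.19, -26.60). Tangency of A1 to both parallel lines with radius 3.4 puts W and P at Z ± 3.4·n: W = (2.708, 2.056), P = (-2.708, -2.056). Equal radii place C and F the same way about A: C = A + 3.4·n = (22.90, -24.55), F = A − 3.4·n = (17.49, -28.66). So F.x = 17.49.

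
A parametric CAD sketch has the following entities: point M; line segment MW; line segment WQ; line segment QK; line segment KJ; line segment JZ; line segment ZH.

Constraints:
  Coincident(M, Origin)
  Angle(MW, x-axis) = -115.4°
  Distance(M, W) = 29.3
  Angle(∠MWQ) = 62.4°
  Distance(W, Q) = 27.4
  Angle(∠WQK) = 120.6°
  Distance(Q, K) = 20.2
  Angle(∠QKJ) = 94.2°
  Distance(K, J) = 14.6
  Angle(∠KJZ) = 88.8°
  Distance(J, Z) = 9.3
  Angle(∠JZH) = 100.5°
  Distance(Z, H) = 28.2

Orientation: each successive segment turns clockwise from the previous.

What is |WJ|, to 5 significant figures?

36.355

∠WQK = 120.6° gives QK at 67.600° from the x-axis; with |QK| = 20.2, K = (-21.360, 14.091). ∠QKJ = 94.2° gives KJ at -18.200° from the x-axis; with |KJ| = 14.6, J = (-7.4903, 9.5306). Then |WJ| = |J − W| = 36.355.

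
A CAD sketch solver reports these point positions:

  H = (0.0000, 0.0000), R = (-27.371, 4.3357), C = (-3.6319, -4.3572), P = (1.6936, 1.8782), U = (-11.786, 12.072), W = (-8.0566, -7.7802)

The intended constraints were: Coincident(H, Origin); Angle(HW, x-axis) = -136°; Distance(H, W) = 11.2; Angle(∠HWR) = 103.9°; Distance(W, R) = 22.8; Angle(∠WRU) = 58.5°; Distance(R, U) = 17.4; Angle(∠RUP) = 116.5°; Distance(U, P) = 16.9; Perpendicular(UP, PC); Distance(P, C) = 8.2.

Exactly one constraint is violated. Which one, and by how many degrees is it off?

Perpendicular(UP, PC) — off by 3.40°.

H = (0.00, 0.00) ✓; HW at -136.0° ✓; |HW| = 11.20 ✓; ∠HWR = 103.9° ✓; |WR| = 22.80 ✓; ∠WRU = 58.50° ✓; |RU| = 17.40 ✓; ∠RUP = 116.5° ✓; |UP| = 16.90 ✓; ∠(UP, PC) = 93.40° ✗; |PC| = 8.200 ✓.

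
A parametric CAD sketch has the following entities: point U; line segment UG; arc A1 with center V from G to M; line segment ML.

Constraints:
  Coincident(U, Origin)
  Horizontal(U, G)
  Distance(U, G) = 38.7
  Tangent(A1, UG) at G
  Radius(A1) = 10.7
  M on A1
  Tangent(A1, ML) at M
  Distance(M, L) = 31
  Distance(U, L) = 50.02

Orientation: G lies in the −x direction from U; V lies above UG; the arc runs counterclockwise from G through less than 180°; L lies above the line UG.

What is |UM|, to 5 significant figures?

29.945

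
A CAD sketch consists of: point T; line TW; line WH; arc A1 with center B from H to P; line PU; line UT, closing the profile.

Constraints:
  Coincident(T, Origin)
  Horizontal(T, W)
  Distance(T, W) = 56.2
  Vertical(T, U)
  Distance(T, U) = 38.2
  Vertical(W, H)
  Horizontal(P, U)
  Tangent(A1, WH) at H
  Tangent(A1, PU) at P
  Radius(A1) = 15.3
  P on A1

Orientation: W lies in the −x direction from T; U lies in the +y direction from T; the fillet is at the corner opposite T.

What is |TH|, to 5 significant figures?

60.686

The virtual corner opposite T is at (-56.200, 38.200). The tangent condition forces BH to be normal to WH and since A1 is tangent to PU there, BP ⟂ PU, with radius 15.3, so the center B sits 15.3 in from both sides at B = (-40.900, 22.900). That places the tangent points at H = (-56.200, 22.900) on WH and P = (-40.900, 38.200) on PU. Then |TH| = |H − T| = 60.686.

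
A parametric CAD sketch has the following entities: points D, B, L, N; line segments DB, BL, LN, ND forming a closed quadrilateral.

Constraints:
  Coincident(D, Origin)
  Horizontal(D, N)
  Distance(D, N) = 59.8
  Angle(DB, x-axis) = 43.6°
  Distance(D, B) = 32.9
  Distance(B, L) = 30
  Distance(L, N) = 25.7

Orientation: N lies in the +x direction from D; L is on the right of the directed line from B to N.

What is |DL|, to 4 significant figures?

35.05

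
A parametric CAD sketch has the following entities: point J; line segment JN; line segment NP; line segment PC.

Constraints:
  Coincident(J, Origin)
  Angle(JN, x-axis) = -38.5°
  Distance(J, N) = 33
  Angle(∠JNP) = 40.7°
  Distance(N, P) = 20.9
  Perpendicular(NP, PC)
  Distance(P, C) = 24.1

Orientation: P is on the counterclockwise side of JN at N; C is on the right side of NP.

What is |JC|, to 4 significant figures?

45.80

J is at the origin; JN runs at -38.5° with length 33.0, so N = 33.0·(cos -38.5°, sin -38.5°) = (25.83, -20.54). ∠JNP = 40.7°, so NP runs at -38.5° + (180° − 40.7°) = 100.8° from the x-axis; with |NP| = 20.9, P = N + 20.9·(cos 100.8°, sin 100.8°) = (21.91, -0.01318). NP ⟂ PC; with |PC| = 24.1 on the right of NP, C = P + 24.1·(0.9823, 0.1874) = (45.58, 4.503). Then |JC| = |C − J| = 45.80.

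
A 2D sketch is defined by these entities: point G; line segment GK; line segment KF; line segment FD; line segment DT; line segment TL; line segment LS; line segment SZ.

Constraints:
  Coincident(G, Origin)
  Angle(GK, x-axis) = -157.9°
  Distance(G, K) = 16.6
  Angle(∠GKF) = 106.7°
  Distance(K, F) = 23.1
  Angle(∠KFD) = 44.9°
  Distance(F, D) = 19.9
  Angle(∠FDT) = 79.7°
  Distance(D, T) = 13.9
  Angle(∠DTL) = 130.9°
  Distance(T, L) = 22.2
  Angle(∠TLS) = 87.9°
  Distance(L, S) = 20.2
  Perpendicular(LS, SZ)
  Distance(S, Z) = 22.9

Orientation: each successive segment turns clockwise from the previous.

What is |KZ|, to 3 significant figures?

21.4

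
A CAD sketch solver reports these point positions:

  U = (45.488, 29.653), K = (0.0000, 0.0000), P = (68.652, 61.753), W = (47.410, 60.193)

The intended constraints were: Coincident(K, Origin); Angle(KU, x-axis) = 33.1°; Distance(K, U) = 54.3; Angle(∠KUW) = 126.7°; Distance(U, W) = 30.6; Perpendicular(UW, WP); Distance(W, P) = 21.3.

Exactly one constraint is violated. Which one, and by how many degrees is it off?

Perpendicular(UW, WP) — off by 7.80°.

K = (0.00, 0.00) ✓; KU at 33.10° ✓; |KU| = 54.30 ✓; ∠KUW = 126.7° ✓; |UW| = 30.60 ✓; ∠(UW, WP) = 82.20° ✗; |WP| = 21.30 ✓.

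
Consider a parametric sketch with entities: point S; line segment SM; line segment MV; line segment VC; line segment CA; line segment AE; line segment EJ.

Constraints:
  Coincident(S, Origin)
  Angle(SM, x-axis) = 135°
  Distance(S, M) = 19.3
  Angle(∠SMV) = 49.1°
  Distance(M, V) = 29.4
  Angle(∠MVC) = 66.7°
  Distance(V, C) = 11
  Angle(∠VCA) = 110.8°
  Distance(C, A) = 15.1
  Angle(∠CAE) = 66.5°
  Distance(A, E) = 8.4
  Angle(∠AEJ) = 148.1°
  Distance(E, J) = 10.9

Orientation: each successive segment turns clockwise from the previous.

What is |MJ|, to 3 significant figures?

23.2

S is at the origin; SM runs at 135.0° with length 19.3, so M = (-13.6, 13.6). ∠SMV = 49.1° gives MV at 4.10° from the x-axis; with |MV| = 29.4, V = (15.7, 15.7). ∠MVC = 66.7° gives VC at -109° from the x-axis; with |VC| = 11.0, C = (12.1, 5.36). ∠VCA = 110.8° gives CA at -178° from the x-axis; with |CA| = 15.1, A = (-3.03, 4.94). ∠CAE = 66.5° gives AE at 68.1° from the x-axis; with |AE| = 8.4, E = (0.0990, 12.7). ∠AEJ = 148.1° gives EJ at 36.2° from the x-axis; with |EJ| = 10.9, J = (8.89, 19.2). Then |MJ| = |J − M| = 23.2.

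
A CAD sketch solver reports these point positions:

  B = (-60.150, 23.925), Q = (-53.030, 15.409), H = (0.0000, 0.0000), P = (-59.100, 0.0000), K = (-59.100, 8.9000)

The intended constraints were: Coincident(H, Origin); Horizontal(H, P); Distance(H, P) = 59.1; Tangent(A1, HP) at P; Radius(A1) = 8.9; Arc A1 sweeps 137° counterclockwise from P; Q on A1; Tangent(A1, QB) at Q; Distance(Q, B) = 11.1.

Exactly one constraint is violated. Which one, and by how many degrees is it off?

Tangent(A1, QB) at Q — off by 7.10°.

H = (0.00, 0.00) ✓; H.y = 0.00, P.y = 0.00 ✓; |HP| = 59.10 ✓; ∠(KP, PH) = 90.00° ✓; |KP| = 8.900 ✓; bearing(K→Q) − bearing(K→P) = 137.0° ✓; |KQ| = 8.900 ✓; ∠(KQ, QB) = 97.10° ✗; |QB| = 11.10 ✓.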